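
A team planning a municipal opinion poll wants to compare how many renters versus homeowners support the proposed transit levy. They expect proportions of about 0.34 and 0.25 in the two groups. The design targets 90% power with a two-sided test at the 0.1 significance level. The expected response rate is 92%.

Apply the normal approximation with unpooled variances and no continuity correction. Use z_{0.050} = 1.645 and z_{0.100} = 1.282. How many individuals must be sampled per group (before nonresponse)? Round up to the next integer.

n = (z_{α/2} + z_β)² · [p₁(1−p₁) + p₂(1−p₂)] / (p₁ − p₂)²
  = (1.645 + 1.282)² · (0.34·0.66 + 0.25·0.75) / (0.09)²
  = (2.927)² · (0.2244 + 0.1875) / 0.0081
  = 8.5673 · 0.4119 / 0.0081
  = 435.66
Adjust for 92% response: 435.66 / 0.92 = 473.55.
Round up → n = 474 per group.

n = 474 per group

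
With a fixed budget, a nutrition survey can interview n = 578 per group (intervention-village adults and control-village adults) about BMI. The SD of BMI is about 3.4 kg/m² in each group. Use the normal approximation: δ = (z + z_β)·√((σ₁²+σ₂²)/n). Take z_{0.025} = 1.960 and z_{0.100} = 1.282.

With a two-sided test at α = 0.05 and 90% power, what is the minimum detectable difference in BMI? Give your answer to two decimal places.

δ = (z_{α/2} + z_β) · √((σ₁²+σ₂²)/n)
  = (1.960 + 1.282) · √(23.12/578)
  = 3.242 · √0.04
  = 3.242 · 0.2000
  = 0.6484

Minimum detectable difference ≈ 0.65 kg/m²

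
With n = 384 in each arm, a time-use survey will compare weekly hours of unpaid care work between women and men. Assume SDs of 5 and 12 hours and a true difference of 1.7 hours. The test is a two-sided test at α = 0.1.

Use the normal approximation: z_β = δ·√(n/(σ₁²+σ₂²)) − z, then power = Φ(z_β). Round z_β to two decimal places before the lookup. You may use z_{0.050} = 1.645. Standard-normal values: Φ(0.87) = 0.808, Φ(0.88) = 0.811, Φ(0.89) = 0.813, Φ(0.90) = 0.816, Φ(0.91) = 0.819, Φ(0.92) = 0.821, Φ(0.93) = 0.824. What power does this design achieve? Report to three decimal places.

z_β = δ·√(n/(σ₁²+σ₂²)) − z_{α/2}
    = 1.7 · √(384/169) − 1.645
    = 1.7 · 1.50738 − 1.645
    = 2.5625 − 1.645 = 0.9175 → 0.92
Power = Φ(0.92) = 0.821.

Power ≈ 0.821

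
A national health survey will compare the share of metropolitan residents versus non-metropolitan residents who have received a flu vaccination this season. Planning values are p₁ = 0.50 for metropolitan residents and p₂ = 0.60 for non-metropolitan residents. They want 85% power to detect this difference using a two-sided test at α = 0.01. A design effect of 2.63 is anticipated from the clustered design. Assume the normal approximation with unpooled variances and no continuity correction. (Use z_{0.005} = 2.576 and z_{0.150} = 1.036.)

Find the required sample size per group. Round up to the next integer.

n = 1682 per group

n = (z_{α/2} + z_β)² · [p₁(1−p₁) + p₂(1−p₂)] / (p₁ − p₂)²
  = (2.576 + 1.036)² · (0.50·0.50 + 0.60·0.40) / (-0.10)²
  = (3.612)² · (0.2500 + 0.2400) / 0.0100
  = 13.0465 · 0.4900 / 0.0100
  = 639.28
Design effect: 2.63 × 639.28 = 1681.31.
Round up → n = 1682 per group.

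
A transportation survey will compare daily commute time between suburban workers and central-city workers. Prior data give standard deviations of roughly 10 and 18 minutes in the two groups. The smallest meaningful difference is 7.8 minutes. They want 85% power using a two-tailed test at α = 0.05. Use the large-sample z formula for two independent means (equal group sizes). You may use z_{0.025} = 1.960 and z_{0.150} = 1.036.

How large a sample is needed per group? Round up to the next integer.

n = (z_{α/2} + z_β)² · (σ₁² + σ₂²) / δ²
  = (1.960 + 1.036)² · (10² + 18² = 424) / 7.8²
  = 8.9760 · 424 / 60.84
  = 62.55
Round up → n = 63 per group.

n = 63 per group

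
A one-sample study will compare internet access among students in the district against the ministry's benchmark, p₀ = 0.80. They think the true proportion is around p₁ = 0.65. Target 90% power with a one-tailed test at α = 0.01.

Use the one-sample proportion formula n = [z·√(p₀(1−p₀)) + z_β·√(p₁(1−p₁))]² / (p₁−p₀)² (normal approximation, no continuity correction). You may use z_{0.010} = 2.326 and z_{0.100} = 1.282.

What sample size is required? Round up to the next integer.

n = [z_α·√(p₀q₀) + z_β·√(p₁q₁)]² / (p₁ − p₀)²
  = [2.326·√(0.80·0.20) + 1.282·√(0.65·0.35)]² / (-0.15)²
  = [2.326·0.4000 + 1.282·0.4770]² / 0.0225
  = [1.5419]² / 0.0225
  = 105.66
Round up → n = 106.

n = 106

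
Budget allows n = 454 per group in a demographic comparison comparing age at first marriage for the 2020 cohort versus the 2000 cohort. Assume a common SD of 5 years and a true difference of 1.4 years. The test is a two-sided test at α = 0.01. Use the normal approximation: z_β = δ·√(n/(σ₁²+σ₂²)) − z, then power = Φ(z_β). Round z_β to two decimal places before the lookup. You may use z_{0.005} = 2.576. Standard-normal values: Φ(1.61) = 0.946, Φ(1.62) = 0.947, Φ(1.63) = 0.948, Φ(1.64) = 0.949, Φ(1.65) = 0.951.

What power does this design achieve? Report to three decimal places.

Power ≈ 0.949

z_β = δ·√(n/(σ₁²+σ₂²)) − z_{α/2}
    = 1.4 · √(454/50) − 2.576
    = 1.4 · 3.01330 − 2.576
    = 4.2186 − 2.576 = 1.6426 → 1.64
Power = Φ(1.64) = 0.949.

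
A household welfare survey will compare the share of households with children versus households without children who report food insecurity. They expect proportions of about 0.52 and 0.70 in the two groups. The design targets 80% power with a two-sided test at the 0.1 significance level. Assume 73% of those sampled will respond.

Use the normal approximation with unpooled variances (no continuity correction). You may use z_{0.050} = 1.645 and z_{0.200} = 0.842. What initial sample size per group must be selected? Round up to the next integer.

n = 121 per group

n = (z_{α/2} + z_β)² · [p₁(1−p₁) + p₂(1−p₂)] / (p₁ − p₂)²
  = (1.645 + 0.842)² · (0.52·0.48 + 0.70·0.30) / (-0.18)²
  = (2.487)² · (0.2496 + 0.2100) / 0.0324
  = 6.1852 · 0.4596 / 0.0324
  = 87.74
Adjust for 73% response: 87.74 / 0.73 = 120.19.
Round up → n = 121 per group.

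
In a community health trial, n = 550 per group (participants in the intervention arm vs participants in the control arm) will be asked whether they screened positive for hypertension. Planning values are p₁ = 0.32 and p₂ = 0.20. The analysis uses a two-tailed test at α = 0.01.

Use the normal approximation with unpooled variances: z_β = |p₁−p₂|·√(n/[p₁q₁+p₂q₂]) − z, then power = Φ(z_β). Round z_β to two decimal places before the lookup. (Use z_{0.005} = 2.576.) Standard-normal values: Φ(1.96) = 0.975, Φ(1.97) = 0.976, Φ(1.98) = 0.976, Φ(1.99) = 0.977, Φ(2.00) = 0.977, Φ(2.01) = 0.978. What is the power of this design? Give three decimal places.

Power ≈ 0.977

z_β = |p₁−p₂|·√(n/[p₁q₁+p₂q₂]) − z_{α/2}
    = 0.12 · √(550/0.3776) − 2.576
    = 0.12 · 38.1650 − 2.576
    = 4.5798 − 2.576 = 2.0038 → 2.00
Power = Φ(2.00) = 0.977.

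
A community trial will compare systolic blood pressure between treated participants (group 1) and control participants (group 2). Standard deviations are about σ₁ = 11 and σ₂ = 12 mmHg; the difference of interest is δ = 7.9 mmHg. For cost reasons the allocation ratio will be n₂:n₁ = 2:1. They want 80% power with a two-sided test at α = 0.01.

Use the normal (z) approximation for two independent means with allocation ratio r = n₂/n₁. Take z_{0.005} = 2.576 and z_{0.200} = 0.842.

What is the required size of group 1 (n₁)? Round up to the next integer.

n₁ = 37

n₁ = (z_{α/2} + z_β)² · (σ₁² + σ₂²/r) / δ²
   = (2.576 + 0.842)² · (11² + 12²/2) / 7.9²
   = 11.6827 · (121 + 72) / 62.41
   = 11.6827 · 193 / 62.41
   = 36.13
Round up → n₁ = 37; n₂ = r·n₁ = 2 × 37 = 74.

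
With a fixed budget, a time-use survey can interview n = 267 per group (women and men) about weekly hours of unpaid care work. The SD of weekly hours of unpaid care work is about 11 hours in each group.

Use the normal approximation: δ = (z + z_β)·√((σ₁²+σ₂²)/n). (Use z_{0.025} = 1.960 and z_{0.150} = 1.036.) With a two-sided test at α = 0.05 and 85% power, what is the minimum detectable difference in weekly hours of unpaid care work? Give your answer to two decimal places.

Minimum detectable difference ≈ 2.85 hours

δ = (z_{α/2} + z_β) · √((σ₁²+σ₂²)/n)
  = (1.960 + 1.036) · √(242/267)
  = 2.996 · √0.90637
  = 2.996 · 0.9520
  = 2.8523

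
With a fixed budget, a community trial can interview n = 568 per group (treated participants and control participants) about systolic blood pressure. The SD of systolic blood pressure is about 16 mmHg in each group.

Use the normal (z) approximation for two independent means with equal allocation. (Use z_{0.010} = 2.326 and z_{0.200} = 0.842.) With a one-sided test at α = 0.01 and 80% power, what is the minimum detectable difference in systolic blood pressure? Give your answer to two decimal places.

δ = (z_α + z_β) · √((σ₁²+σ₂²)/n)
  = (2.326 + 0.842) · √(512/568)
  = 3.168 · √0.90141
  = 3.168 · 0.9494
  = 3.0078

Minimum detectable difference ≈ 3.01 mmHg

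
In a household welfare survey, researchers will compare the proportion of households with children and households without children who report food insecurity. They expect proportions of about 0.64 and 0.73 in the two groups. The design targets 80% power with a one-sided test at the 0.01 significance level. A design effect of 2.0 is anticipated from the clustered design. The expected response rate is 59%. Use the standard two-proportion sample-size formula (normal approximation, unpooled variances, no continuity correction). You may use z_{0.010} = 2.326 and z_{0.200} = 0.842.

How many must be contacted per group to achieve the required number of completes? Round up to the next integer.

n = (z_α + z_β)² · [p₁(1−p₁) + p₂(1−p₂)] / (p₁ − p₂)²
  = (2.326 + 0.842)² · (0.64·0.36 + 0.73·0.27) / (-0.09)²
  = (3.168)² · (0.2304 + 0.1971) / 0.0081
  = 10.0362 · 0.4275 / 0.0081
  = 529.69
Design effect: 2.0 × 529.69 = 1059.38.
Adjust for 59% response: 1059.38 / 0.59 = 1795.56.
Round up → n = 1796 per group.

n = 1796 per group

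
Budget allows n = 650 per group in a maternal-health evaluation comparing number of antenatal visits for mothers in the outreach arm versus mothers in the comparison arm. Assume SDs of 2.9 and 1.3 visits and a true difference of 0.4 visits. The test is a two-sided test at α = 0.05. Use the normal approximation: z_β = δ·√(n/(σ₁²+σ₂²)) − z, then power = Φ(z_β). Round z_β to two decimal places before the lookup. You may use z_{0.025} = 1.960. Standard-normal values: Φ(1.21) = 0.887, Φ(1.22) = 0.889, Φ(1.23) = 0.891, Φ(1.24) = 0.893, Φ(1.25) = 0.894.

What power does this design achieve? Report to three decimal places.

Power ≈ 0.894

z_β = δ·√(n/(σ₁²+σ₂²)) − z_{α/2}
    = 0.4 · √(650/10.1) − 1.960
    = 0.4 · 8.02225 − 1.960
    = 3.2089 − 1.960 = 1.2489 → 1.25
Power = Φ(1.25) = 0.894.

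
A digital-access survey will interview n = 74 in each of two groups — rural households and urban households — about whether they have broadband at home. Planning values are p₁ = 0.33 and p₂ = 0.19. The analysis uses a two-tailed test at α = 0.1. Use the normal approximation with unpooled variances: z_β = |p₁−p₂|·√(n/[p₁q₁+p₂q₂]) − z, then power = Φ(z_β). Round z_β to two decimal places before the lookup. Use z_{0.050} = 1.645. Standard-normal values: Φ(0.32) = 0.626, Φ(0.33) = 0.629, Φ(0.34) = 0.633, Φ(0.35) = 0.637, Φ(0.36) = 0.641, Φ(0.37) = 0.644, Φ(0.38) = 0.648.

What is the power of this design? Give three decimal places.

Power ≈ 0.626

z_β = |p₁−p₂|·√(n/[p₁q₁+p₂q₂]) − z_{α/2}
    = 0.14 · √(74/0.3750) − 1.645
    = 0.14 · 14.0475 − 1.645
    = 1.9667 − 1.645 = 0.3217 → 0.32
Power = Φ(0.32) = 0.626.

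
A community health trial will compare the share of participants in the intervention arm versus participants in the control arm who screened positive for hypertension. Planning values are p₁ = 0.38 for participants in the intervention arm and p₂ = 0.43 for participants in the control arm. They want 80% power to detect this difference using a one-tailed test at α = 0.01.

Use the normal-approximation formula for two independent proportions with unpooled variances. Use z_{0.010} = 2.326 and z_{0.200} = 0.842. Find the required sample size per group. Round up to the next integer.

n = (z_α + z_β)² · [p₁(1−p₁) + p₂(1−p₂)] / (p₁ − p₂)²
  = (2.326 + 0.842)² · (0.38·0.62 + 0.43·0.57) / (-0.05)²
  = (3.168)² · (0.2356 + 0.2451) / 0.0025
  = 10.0362 · 0.4807 / 0.0025
  = 1929.77
Round up → n = 1930 per group.

n = 1930 per group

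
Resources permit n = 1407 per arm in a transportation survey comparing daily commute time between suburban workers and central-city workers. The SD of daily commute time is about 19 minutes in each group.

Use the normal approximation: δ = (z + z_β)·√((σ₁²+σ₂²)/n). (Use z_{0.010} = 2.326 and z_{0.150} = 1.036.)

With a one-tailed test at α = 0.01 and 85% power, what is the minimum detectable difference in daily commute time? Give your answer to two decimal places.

Minimum detectable difference ≈ 2.41 minutes

δ = (z_α + z_β) · √((σ₁²+σ₂²)/n)
  = (2.326 + 1.036) · √(722/1407)
  = 3.362 · √0.51315
  = 3.362 · 0.7163
  = 2.4083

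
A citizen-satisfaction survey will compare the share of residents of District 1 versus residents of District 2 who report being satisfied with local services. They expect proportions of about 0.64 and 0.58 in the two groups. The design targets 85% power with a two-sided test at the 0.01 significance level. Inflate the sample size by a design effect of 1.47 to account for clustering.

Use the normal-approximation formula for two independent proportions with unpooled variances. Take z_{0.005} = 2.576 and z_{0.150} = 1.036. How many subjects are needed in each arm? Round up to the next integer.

n = 2526 per group

n = (z_{α/2} + z_β)² · [p₁(1−p₁) + p₂(1−p₂)] / (p₁ − p₂)²
  = (2.576 + 1.036)² · (0.64·0.36 + 0.58·0.42) / (0.06)²
  = (3.612)² · (0.2304 + 0.2436) / 0.0036
  = 13.0465 · 0.4740 / 0.0036
  = 1717.79
Design effect: 1.47 × 1717.79 = 2525.16.
Round up → n = 2526 per group.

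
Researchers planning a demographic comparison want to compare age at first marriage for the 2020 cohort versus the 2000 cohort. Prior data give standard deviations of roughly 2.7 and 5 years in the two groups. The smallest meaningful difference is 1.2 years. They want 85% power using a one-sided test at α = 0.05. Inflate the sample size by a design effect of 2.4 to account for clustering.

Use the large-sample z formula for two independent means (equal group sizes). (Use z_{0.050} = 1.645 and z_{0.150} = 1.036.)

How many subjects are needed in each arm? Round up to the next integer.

n = 387 per group

n = (z_α + z_β)² · (σ₁² + σ₂²) / δ²
  = (1.645 + 1.036)² · (2.7² + 5² = 32.29) / 1.2²
  = 7.1878 · 32.29 / 1.44
  = 161.18
Design effect: 2.4 × 161.18 = 386.82.
Round up → n = 387 per group.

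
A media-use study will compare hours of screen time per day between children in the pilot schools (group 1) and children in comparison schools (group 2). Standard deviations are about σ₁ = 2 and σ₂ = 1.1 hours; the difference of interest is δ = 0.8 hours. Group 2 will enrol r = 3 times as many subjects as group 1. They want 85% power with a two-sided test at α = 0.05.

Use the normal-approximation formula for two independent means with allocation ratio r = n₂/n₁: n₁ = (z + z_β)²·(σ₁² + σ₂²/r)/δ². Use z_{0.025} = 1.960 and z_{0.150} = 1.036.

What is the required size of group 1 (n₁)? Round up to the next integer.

n₁ = 62

n₁ = (z_{α/2} + z_β)² · (σ₁² + σ₂²/r) / δ²
   = (1.960 + 1.036)² · (2² + 1.1²/3) / 0.8²
   = 8.9760 · (4 + 0.40333) / 0.64
   = 8.9760 · 4.4033 / 0.64
   = 61.76
Round up → n₁ = 62; n₂ = r·n₁ = 3 × 62 = 186.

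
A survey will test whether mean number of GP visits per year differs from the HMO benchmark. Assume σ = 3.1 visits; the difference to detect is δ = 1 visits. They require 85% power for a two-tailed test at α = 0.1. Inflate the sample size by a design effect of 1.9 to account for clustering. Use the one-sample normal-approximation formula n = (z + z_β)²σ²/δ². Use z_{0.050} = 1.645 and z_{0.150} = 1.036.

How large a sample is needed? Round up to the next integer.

n = 132

n = (z_{α/2} + z_β)² · σ² / δ²
  = (1.645 + 1.036)² · 3.1² / 1²
  = 7.1878 · 9.61 / 1
  = 69.07
Design effect: 1.9 × 69.07 = 131.24.
Round up → n = 132.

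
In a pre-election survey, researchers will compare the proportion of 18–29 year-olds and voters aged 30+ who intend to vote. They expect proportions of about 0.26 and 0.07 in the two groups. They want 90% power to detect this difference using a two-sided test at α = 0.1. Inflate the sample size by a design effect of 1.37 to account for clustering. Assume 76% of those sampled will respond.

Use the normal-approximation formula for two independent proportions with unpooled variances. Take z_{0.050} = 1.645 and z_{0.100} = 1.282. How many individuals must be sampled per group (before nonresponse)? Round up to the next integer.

n = 111 per group

n = (z_{α/2} + z_β)² · [p₁(1−p₁) + p₂(1−p₂)] / (p₁ − p₂)²
  = (1.645 + 1.282)² · (0.26·0.74 + 0.07·0.93) / (0.19)²
  = (2.927)² · (0.1924 + 0.0651) / 0.0361
  = 8.5673 · 0.2575 / 0.0361
  = 61.11
Design effect: 1.37 × 61.11 = 83.72.
Adjust for 76% response: 83.72 / 0.76 = 110.16.
Round up → n = 111 per group.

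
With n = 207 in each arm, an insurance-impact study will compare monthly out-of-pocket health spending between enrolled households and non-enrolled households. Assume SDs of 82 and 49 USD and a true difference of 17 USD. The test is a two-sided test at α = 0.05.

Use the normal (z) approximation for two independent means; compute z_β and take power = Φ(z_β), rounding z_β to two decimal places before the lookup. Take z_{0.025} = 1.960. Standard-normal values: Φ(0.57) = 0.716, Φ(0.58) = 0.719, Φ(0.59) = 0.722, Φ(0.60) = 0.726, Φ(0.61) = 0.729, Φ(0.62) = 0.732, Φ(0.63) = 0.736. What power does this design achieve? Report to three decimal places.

z_β = δ·√(n/(σ₁²+σ₂²)) − z_{α/2}
    = 17 · √(207/9125) − 1.960
    = 17 · 0.15062 − 1.960
    = 2.5605 − 1.960 = 0.6005 → 0.60
Power = Φ(0.60) = 0.726.

Power ≈ 0.726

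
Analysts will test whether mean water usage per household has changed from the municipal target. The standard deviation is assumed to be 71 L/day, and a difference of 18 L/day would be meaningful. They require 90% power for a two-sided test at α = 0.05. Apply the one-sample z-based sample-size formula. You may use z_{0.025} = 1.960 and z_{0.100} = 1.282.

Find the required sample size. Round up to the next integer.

n = (z_{α/2} + z_β)² · σ² / δ²
  = (1.960 + 1.282)² · 71² / 18²
  = 10.5106 · 5041 / 324
  = 163.53
Round up → n = 164.

n = 164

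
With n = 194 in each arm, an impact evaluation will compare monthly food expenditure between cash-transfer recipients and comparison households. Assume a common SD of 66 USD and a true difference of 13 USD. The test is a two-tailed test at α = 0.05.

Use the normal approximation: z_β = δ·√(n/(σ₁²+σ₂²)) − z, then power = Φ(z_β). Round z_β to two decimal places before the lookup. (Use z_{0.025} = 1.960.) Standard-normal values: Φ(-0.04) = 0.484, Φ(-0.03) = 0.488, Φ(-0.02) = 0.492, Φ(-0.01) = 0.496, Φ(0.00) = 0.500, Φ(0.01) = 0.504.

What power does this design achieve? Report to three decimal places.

z_β = δ·√(n/(σ₁²+σ₂²)) − z_{α/2}
    = 13 · √(194/8712) − 1.960
    = 13 · 0.14923 − 1.960
    = 1.9399 − 1.960 = -0.0201 → -0.02
Power = Φ(-0.02) = 0.492.

Power ≈ 0.492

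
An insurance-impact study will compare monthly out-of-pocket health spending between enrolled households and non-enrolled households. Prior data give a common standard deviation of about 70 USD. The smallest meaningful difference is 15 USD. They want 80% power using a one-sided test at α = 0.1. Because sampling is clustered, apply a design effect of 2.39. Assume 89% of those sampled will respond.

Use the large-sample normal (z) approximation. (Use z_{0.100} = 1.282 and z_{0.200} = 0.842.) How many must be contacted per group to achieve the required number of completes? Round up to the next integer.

n = 528 per group

n = (z_α + z_β)² · (σ₁² + σ₂²) / δ²
  = (1.282 + 0.842)² · (2·70² = 9800) / 15²
  = 4.5114 · 9800 / 225
  = 196.50
Design effect: 2.39 × 196.50 = 469.62.
Adjust for 89% response: 469.62 / 0.89 = 527.67.
Round up → n = 528 per group.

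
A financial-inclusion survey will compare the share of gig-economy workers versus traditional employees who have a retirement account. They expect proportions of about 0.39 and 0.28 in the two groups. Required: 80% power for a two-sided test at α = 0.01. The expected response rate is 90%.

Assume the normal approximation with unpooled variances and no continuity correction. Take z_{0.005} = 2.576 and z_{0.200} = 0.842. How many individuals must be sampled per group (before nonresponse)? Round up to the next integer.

n = (z_{α/2} + z_β)² · [p₁(1−p₁) + p₂(1−p₂)] / (p₁ − p₂)²
  = (2.576 + 0.842)² · (0.39·0.61 + 0.28·0.72) / (0.11)²
  = (3.418)² · (0.2379 + 0.2016) / 0.0121
  = 11.6827 · 0.4395 / 0.0121
  = 424.34
Adjust for 90% response: 424.34 / 0.90 = 471.49.
Round up → n = 472 per group.

n = 472 per group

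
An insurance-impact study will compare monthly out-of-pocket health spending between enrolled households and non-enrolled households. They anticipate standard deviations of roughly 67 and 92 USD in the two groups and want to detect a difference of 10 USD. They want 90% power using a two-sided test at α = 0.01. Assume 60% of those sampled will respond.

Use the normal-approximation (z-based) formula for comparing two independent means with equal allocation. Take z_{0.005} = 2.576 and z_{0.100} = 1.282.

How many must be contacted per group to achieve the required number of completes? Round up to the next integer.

n = (z_{α/2} + z_β)² · (σ₁² + σ₂²) / δ²
  = (2.576 + 1.282)² · (67² + 92² = 12953) / 10²
  = 14.8842 · 12953 / 100
  = 1927.95
Adjust for 60% response: 1927.95 / 0.60 = 3213.24.
Round up → n = 3214 per group.

n = 3214 per group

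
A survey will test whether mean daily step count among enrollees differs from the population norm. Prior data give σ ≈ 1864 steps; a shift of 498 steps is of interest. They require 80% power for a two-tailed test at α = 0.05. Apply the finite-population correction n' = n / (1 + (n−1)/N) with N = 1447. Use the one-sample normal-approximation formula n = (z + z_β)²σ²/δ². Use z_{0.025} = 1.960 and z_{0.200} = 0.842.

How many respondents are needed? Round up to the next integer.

n = (z_{α/2} + z_β)² · σ² / δ²
  = (1.960 + 0.842)² · 1864² / 498²
  = 7.8512 · 3474496 / 248004
  = 109.99
Finite-population correction (N = 1447): 109.99 / (1 + (109.99 − 1)/1447) = 102.29.
Round up → n = 103.

n = 103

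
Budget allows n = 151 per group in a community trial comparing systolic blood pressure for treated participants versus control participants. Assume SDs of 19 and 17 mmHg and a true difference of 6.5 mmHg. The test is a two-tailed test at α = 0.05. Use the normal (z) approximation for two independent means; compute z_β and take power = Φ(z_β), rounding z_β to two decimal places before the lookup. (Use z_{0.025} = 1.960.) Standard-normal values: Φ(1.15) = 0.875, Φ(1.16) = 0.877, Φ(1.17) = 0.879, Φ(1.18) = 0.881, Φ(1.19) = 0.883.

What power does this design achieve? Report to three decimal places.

z_β = δ·√(n/(σ₁²+σ₂²)) − z_{α/2}
    = 6.5 · √(151/650) − 1.960
    = 6.5 · 0.48198 − 1.960
    = 3.1329 − 1.960 = 1.1729 → 1.17
Power = Φ(1.17) = 0.879.

Power ≈ 0.879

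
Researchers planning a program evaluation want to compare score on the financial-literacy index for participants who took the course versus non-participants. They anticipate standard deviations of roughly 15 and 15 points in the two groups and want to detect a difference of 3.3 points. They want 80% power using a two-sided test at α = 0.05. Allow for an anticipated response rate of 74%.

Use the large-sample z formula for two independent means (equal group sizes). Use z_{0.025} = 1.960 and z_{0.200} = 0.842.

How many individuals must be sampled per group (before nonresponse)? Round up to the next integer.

n = 439 per group

n = (z_{α/2} + z_β)² · (σ₁² + σ₂²) / δ²
  = (1.960 + 0.842)² · (15² + 15² = 450) / 3.3²
  = 7.8512 · 450 / 10.89
  = 324.43
Adjust for 74% response: 324.43 / 0.74 = 438.42.
Round up → n = 439 per group.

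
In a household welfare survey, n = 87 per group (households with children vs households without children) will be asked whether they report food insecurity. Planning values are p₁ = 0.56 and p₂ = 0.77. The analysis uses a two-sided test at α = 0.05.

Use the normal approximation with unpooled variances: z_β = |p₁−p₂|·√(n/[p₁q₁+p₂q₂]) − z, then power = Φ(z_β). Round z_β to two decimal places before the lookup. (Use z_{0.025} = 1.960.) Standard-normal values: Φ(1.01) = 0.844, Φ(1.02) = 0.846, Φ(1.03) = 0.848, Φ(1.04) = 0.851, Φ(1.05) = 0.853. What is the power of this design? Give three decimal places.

z_β = |p₁−p₂|·√(n/[p₁q₁+p₂q₂]) − z_{α/2}
    = 0.21 · √(87/0.4235) − 1.960
    = 0.21 · 14.3329 − 1.960
    = 3.0099 − 1.960 = 1.0499 → 1.05
Power = Φ(1.05) = 0.853.

Power ≈ 0.853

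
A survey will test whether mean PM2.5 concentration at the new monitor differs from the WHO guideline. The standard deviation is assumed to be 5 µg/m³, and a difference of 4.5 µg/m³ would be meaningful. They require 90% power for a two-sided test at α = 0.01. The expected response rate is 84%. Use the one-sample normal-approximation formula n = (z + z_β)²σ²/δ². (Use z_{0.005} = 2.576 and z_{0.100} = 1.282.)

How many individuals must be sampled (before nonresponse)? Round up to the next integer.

n = (z_{α/2} + z_β)² · σ² / δ²
  = (2.576 + 1.282)² · 5² / 4.5²
  = 14.8842 · 25 / 20.25
  = 18.38
Adjust for 84% response: 18.38 / 0.84 = 21.88.
Round up → n = 22.

n = 22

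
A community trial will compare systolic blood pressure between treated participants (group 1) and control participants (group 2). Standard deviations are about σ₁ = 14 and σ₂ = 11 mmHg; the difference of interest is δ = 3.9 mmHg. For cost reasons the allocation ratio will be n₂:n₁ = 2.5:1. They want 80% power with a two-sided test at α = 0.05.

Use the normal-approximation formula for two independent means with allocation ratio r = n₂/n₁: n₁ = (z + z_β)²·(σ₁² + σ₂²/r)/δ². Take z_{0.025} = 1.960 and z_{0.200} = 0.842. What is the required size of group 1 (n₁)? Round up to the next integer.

n₁ = (z_{α/2} + z_β)² · (σ₁² + σ₂²/r) / δ²
   = (1.960 + 0.842)² · (14² + 11²/2.5) / 3.9²
   = 7.8512 · (196 + 48.4) / 15.21
   = 7.8512 · 244.4 / 15.21
   = 126.16
Round up → n₁ = 127; n₂ = r·n₁ = 2.5 × 127 = 318.

n₁ = 127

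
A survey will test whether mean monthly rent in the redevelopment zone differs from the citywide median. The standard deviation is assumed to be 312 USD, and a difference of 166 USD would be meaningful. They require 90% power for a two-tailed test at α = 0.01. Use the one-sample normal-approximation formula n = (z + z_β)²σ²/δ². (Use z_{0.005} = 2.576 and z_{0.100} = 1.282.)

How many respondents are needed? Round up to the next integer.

n = 53

n = (z_{α/2} + z_β)² · σ² / δ²
  = (2.576 + 1.282)² · 312² / 166²
  = 14.8842 · 97344 / 27556
  = 52.58
Round up → n = 53.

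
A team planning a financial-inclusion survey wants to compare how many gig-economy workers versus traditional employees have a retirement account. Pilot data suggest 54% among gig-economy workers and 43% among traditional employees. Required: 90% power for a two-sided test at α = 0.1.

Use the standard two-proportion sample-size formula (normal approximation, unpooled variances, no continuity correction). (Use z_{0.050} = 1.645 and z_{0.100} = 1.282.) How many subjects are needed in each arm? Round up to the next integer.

n = 350 per group

n = (z_{α/2} + z_β)² · [p₁(1−p₁) + p₂(1−p₂)] / (p₁ − p₂)²
  = (1.645 + 1.282)² · (0.54·0.46 + 0.43·0.57) / (0.11)²
  = (2.927)² · (0.2484 + 0.2451) / 0.0121
  = 8.5673 · 0.4935 / 0.0121
  = 349.42
Round up → n = 350 per group.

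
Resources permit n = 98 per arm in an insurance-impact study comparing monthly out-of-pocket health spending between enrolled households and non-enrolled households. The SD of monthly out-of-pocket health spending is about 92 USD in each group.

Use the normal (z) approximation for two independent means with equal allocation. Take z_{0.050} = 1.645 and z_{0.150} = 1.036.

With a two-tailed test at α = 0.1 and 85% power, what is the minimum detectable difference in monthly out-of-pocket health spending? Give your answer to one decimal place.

Minimum detectable difference ≈ 35.2 USD

δ = (z_{α/2} + z_β) · √((σ₁²+σ₂²)/n)
  = (1.645 + 1.036) · √(16928/98)
  = 2.681 · √172.7347
  = 2.681 · 13.1429
  = 35.2360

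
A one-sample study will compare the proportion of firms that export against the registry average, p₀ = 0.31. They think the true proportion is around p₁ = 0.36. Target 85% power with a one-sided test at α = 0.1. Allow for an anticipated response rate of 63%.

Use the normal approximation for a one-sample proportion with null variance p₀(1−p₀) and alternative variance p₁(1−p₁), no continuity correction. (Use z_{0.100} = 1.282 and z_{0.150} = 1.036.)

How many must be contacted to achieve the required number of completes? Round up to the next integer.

n = [z_α·√(p₀q₀) + z_β·√(p₁q₁)]² / (p₁ − p₀)²
  = [1.282·√(0.31·0.69) + 1.036·√(0.36·0.64)]² / (0.05)²
  = [1.282·0.4625 + 1.036·0.4800]² / 0.0025
  = [1.0902]² / 0.0025
  = 475.41
Adjust for 63% response: 475.41 / 0.63 = 754.62.
Round up → n = 755.

n = 755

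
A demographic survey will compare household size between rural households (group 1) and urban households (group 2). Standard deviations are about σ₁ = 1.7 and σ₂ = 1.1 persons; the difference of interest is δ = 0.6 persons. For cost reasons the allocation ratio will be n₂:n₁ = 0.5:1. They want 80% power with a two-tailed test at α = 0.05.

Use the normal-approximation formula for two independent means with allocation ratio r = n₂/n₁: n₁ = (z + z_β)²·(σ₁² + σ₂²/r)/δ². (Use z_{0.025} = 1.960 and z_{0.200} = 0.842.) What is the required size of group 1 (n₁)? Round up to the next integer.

n₁ = (z_{α/2} + z_β)² · (σ₁² + σ₂²/r) / δ²
   = (1.960 + 0.842)² · (1.7² + 1.1²/0.5) / 0.6²
   = 7.8512 · (2.89 + 2.42) / 0.36
   = 7.8512 · 5.31 / 0.36
   = 115.81
Round up → n₁ = 116; n₂ = r·n₁ = 0.5 × 116 = 58.

n₁ = 116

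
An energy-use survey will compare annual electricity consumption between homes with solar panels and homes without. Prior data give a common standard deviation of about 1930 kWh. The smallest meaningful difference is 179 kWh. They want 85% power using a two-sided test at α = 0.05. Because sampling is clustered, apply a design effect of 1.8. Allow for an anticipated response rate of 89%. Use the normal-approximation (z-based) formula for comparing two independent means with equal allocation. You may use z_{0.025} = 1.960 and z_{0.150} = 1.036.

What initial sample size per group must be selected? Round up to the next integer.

n = 4221 per group

n = (z_{α/2} + z_β)² · (σ₁² + σ₂²) / δ²
  = (1.960 + 1.036)² · (2·1930² = 7449800) / 179²
  = 8.9760 · 7449800 / 32041
  = 2087.00
Design effect: 1.8 × 2087.00 = 3756.60.
Adjust for 89% response: 3756.60 / 0.89 = 4220.90.
Round up → n = 4221 per group.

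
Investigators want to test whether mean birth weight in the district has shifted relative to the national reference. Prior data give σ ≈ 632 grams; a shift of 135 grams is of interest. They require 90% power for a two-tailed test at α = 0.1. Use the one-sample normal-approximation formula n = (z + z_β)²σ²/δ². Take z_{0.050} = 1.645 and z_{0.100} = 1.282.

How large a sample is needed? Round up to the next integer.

n = (z_{α/2} + z_β)² · σ² / δ²
  = (1.645 + 1.282)² · 632² / 135²
  = 8.5673 · 399424 / 18225
  = 187.76
Round up → n = 188.

n = 188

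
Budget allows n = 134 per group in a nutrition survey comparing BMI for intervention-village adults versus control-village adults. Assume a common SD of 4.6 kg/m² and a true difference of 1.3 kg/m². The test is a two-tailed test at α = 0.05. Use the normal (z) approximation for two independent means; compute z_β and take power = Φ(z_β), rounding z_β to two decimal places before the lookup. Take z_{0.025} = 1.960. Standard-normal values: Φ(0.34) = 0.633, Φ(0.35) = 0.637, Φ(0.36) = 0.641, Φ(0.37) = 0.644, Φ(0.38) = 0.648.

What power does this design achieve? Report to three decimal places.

z_β = δ·√(n/(σ₁²+σ₂²)) − z_{α/2}
    = 1.3 · √(134/42.32) − 1.960
    = 1.3 · 1.77942 − 1.960
    = 2.3133 − 1.960 = 0.3533 → 0.35
Power = Φ(0.35) = 0.637.

Power ≈ 0.637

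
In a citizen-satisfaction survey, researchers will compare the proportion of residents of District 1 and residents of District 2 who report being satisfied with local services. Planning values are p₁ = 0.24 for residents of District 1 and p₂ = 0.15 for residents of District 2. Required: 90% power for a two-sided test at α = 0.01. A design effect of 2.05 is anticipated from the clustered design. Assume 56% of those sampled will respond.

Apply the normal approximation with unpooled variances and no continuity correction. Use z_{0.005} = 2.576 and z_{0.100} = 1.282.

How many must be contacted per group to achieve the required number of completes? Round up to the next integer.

n = (z_{α/2} + z_β)² · [p₁(1−p₁) + p₂(1−p₂)] / (p₁ − p₂)²
  = (2.576 + 1.282)² · (0.24·0.76 + 0.15·0.85) / (0.09)²
  = (3.858)² · (0.1824 + 0.1275) / 0.0081
  = 14.8842 · 0.3099 / 0.0081
  = 569.46
Design effect: 2.05 × 569.46 = 1167.39.
Adjust for 56% response: 1167.39 / 0.56 = 2084.62.
Round up → n = 2085 per group.

n = 2085 per group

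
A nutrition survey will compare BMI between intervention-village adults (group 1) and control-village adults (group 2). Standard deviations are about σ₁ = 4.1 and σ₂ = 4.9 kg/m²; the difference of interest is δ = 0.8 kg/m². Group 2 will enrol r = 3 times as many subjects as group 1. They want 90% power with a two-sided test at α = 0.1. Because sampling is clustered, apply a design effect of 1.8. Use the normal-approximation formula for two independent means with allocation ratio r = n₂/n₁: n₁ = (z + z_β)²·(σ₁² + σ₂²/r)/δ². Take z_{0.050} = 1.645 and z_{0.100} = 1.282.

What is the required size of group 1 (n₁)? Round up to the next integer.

n₁ = (z_{α/2} + z_β)² · (σ₁² + σ₂²/r) / δ²
   = (1.645 + 1.282)² · (4.1² + 4.9²/3) / 0.8²
   = 8.5673 · (16.81 + 8.0033) / 0.64
   = 8.5673 · 24.8133 / 0.64
   = 332.16
Design effect: 1.8 × 332.16 = 597.89.
Round up → n₁ = 598; n₂ = r·n₁ = 3 × 598 = 1794.

n₁ = 598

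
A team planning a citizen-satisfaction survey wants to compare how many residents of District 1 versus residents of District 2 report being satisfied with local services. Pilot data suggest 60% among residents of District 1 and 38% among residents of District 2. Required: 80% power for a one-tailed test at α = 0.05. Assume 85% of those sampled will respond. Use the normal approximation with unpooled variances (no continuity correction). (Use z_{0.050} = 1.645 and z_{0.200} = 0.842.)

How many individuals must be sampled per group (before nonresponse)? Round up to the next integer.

n = (z_α + z_β)² · [p₁(1−p₁) + p₂(1−p₂)] / (p₁ − p₂)²
  = (1.645 + 0.842)² · (0.60·0.40 + 0.38·0.62) / (0.22)²
  = (2.487)² · (0.2400 + 0.2356) / 0.0484
  = 6.1852 · 0.4756 / 0.0484
  = 60.78
Adjust for 85% response: 60.78 / 0.85 = 71.50.
Round up → n = 72 per group.

n = 72 per group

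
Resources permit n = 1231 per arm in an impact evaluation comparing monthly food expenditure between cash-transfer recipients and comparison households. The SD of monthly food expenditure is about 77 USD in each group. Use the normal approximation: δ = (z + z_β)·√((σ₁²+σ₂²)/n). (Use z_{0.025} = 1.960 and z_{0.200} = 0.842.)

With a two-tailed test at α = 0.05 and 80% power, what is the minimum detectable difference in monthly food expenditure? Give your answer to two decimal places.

Minimum detectable difference ≈ 8.70 USD

δ = (z_{α/2} + z_β) · √((σ₁²+σ₂²)/n)
  = (1.960 + 0.842) · √(11858/1231)
  = 2.802 · √9.6328
  = 2.802 · 3.1037
  = 8.6965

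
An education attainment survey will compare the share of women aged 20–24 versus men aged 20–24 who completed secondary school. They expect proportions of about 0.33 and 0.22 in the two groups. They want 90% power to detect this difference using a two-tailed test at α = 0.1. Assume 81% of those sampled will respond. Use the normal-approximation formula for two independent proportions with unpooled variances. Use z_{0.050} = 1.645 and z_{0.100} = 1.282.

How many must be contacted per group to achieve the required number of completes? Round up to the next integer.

n = (z_{α/2} + z_β)² · [p₁(1−p₁) + p₂(1−p₂)] / (p₁ − p₂)²
  = (1.645 + 1.282)² · (0.33·0.67 + 0.22·0.78) / (0.11)²
  = (2.927)² · (0.2211 + 0.1716) / 0.0121
  = 8.5673 · 0.3927 / 0.0121
  = 278.05
Adjust for 81% response: 278.05 / 0.81 = 343.27.
Round up → n = 344 per group.

n = 344 per group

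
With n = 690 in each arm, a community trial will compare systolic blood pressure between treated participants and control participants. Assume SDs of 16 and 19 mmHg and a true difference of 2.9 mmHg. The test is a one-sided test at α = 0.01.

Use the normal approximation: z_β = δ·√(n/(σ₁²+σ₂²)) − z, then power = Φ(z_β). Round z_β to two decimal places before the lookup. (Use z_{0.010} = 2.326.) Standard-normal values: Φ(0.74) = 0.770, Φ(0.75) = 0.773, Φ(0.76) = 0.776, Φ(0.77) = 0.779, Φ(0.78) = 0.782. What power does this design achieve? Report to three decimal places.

Power ≈ 0.770

z_β = δ·√(n/(σ₁²+σ₂²)) − z_α
    = 2.9 · √(690/617) − 2.326
    = 2.9 · 1.05750 − 2.326
    = 3.0668 − 2.326 = 0.7408 → 0.74
Power = Φ(0.74) = 0.770.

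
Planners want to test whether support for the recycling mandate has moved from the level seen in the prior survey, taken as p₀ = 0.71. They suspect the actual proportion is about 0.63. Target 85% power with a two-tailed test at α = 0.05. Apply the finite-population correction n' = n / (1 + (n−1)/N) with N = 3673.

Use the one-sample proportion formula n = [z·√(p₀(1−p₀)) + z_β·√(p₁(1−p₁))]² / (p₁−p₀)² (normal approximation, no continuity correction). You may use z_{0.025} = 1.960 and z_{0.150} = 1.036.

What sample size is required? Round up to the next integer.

n = [z_{α/2}·√(p₀q₀) + z_β·√(p₁q₁)]² / (p₁ − p₀)²
  = [1.960·√(0.71·0.29) + 1.036·√(0.63·0.37)]² / (-0.08)²
  = [1.960·0.4538 + 1.036·0.4828]² / 0.0064
  = [1.3896]² / 0.0064
  = 301.70
Finite-population correction (N = 3673): 301.70 / (1 + (301.70 − 1)/3673) = 278.87.
Round up → n = 279.

n = 279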